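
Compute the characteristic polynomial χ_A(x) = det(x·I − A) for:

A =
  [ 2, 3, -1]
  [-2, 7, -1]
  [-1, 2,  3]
x^3 - 12*x^2 + 48*x - 64

Expanding det(x·I − A) (e.g. by cofactor expansion or by noting that A is similar to its Jordan form J, which has the same characteristic polynomial as A) gives
  χ_A(x) = x^3 - 12*x^2 + 48*x - 64
which factors as (x - 4)^3. The eigenvalues (with algebraic multiplicities) are λ = 4 with multiplicity 3.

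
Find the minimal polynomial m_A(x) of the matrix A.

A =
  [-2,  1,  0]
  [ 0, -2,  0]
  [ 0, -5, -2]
x^2 + 4*x + 4

The characteristic polynomial is χ_A(x) = (x + 2)^3, so the eigenvalues are known. The minimal polynomial is
  m_A(x) = Π_λ (x − λ)^{k_λ}
where k_λ is the size of the *largest* Jordan block for λ (equivalently, the smallest k with (A − λI)^k v = 0 for every generalised eigenvector v of λ).

  λ = -2: largest Jordan block has size 2, contributing (x + 2)^2

So m_A(x) = (x + 2)^2 = x^2 + 4*x + 4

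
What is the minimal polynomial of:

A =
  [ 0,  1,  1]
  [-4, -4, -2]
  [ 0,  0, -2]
x^2 + 4*x + 4

The characteristic polynomial is χ_A(x) = (x + 2)^3, so the eigenvalues are known. The minimal polynomial is
  m_A(x) = Π_λ (x − λ)^{k_λ}
where k_λ is the size of the *largest* Jordan block for λ (equivalently, the smallest k with (A − λI)^k v = 0 for every generalised eigenvector v of λ).

  λ = -2: largest Jordan block has size 2, contributing (x + 2)^2

So m_A(x) = (x + 2)^2 = x^2 + 4*x + 4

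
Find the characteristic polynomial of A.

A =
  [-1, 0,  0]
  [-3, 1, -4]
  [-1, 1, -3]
x^3 + 3*x^2 + 3*x + 1

Expanding det(x·I − A) (e.g. by cofactor expansion or by noting that A is similar to its Jordan form J, which has the same characteristic polynomial as A) gives
  χ_A(x) = x^3 + 3*x^2 + 3*x + 1
which factors as (x + 1)^3. The eigenvalues (with algebraic multiplicities) are λ = -1 with multiplicity 3.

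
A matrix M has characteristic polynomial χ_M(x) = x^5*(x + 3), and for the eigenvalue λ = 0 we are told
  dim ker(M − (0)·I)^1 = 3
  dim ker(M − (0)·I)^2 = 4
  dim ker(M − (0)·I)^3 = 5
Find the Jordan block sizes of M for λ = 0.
Block sizes for λ = 0: [3, 1, 1]

From the dimensions of kernels of powers, the number of Jordan blocks of size at least j is d_j − d_{j−1} where d_j = dim ker(N^j) (with d_0 = 0). Computing the differences gives [3, 1, 1].
The number of blocks of size exactly k is (#blocks of size ≥ k) − (#blocks of size ≥ k + 1), so the partition is: 2 block(s) of size 1, 1 block(s) of size 3.
In nonincreasing order the block sizes are [3, 1, 1].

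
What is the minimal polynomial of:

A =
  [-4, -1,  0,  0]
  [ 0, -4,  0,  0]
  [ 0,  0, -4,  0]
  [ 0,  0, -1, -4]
x^2 + 8*x + 16

The characteristic polynomial is χ_A(x) = (x + 4)^4, so the eigenvalues are known. The minimal polynomial is
  m_A(x) = Π_λ (x − λ)^{k_λ}
where k_λ is the size of the *largest* Jordan block for λ (equivalently, the smallest k with (A − λI)^k v = 0 for every generalised eigenvector v of λ).

  λ = -4: largest Jordan block has size 2, contributing (x + 4)^2

So m_A(x) = (x + 4)^2 = x^2 + 8*x + 16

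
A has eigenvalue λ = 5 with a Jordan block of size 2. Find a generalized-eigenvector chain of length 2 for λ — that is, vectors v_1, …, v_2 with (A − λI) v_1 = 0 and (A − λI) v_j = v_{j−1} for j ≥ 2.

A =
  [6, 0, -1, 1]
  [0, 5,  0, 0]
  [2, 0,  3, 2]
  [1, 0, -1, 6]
A Jordan chain for λ = 5 of length 2:
v_1 = (1, 0, 2, 1)ᵀ
v_2 = (1, 0, 0, 0)ᵀ

Let N = A − (5)·I. We want v_2 with N^2 v_2 = 0 but N^1 v_2 ≠ 0; then v_{j-1} := N · v_j for j = 2, …, 2.

Pick v_2 = (1, 0, 0, 0)ᵀ.
Then v_1 = N · v_2 = (1, 0, 2, 1)ᵀ.

Sanity check: (A − (5)·I) v_1 = (0, 0, 0, 0)ᵀ = 0. ✓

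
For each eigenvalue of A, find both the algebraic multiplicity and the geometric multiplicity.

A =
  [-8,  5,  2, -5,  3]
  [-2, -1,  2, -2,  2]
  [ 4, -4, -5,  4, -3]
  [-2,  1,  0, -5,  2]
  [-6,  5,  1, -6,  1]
λ = -4: alg = 3, geom = 1; λ = -3: alg = 2, geom = 1

Step 1 — factor the characteristic polynomial to read off the algebraic multiplicities:
  χ_A(x) = (x + 3)^2*(x + 4)^3

Step 2 — compute geometric multiplicities via the rank-nullity identity g(λ) = n − rank(A − λI):
  rank(A − (-4)·I) = 4, so dim ker(A − (-4)·I) = n − 4 = 1
  rank(A − (-3)·I) = 4, so dim ker(A − (-3)·I) = n − 4 = 1

Summary:
  λ = -4: algebraic multiplicity = 3, geometric multiplicity = 1
  λ = -3: algebraic multiplicity = 2, geometric multiplicity = 1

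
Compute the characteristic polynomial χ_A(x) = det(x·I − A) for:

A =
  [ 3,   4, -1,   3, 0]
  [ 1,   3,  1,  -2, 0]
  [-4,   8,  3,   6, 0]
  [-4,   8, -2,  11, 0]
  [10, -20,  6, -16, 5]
x^5 - 25*x^4 + 250*x^3 - 1250*x^2 + 3125*x - 3125

Expanding det(x·I − A) (e.g. by cofactor expansion or by noting that A is similar to its Jordan form J, which has the same characteristic polynomial as A) gives
  χ_A(x) = x^5 - 25*x^4 + 250*x^3 - 1250*x^2 + 3125*x - 3125
which factors as (x - 5)^5. The eigenvalues (with algebraic multiplicities) are λ = 5 with multiplicity 5.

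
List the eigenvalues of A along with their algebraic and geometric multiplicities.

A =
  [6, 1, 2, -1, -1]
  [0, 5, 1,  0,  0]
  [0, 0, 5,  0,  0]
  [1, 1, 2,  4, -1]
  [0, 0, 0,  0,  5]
λ = 5: alg = 5, geom = 3

Step 1 — factor the characteristic polynomial to read off the algebraic multiplicities:
  χ_A(x) = (x - 5)^5

Step 2 — compute geometric multiplicities via the rank-nullity identity g(λ) = n − rank(A − λI):
  rank(A − (5)·I) = 2, so dim ker(A − (5)·I) = n − 2 = 3

Summary:
  λ = 5: algebraic multiplicity = 5, geometric multiplicity = 3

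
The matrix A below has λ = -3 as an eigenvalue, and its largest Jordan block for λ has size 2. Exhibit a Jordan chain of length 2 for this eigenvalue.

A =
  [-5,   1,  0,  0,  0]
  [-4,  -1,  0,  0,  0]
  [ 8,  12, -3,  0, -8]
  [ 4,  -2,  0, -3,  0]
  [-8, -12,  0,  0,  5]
A Jordan chain for λ = -3 of length 2:
v_1 = (-2, -4, 8, 4, -8)ᵀ
v_2 = (1, 0, 0, 0, 0)ᵀ

Let N = A − (-3)·I. We want v_2 with N^2 v_2 = 0 but N^1 v_2 ≠ 0; then v_{j-1} := N · v_j for j = 2, …, 2.

Pick v_2 = (1, 0, 0, 0, 0)ᵀ.
Then v_1 = N · v_2 = (-2, -4, 8, 4, -8)ᵀ.

Sanity check: (A − (-3)·I) v_1 = (0, 0, 0, 0, 0)ᵀ = 0. ✓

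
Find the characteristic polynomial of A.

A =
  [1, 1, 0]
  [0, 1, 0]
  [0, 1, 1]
x^3 - 3*x^2 + 3*x - 1

Expanding det(x·I − A) (e.g. by cofactor expansion or by noting that A is similar to its Jordan form J, which has the same characteristic polynomial as A) gives
  χ_A(x) = x^3 - 3*x^2 + 3*x - 1
which factors as (x - 1)^3. The eigenvalues (with algebraic multiplicities) are λ = 1 with multiplicity 3.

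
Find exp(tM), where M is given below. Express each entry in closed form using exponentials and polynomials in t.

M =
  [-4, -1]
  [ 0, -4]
e^{tM} =
  [exp(-4*t), -t*exp(-4*t)]
  [0, exp(-4*t)]

Strategy: write M = P · J · P⁻¹ where J is a Jordan canonical form, so e^{tM} = P · e^{tJ} · P⁻¹, and e^{tJ} can be computed block-by-block.

M has Jordan form
J =
  [-4,  1]
  [ 0, -4]
(up to reordering of blocks).

Per-block formulas:
  For a 2×2 Jordan block J_2(-4): exp(t · J_2(-4)) = e^(-4t)·(I + t·N), where N is the 2×2 nilpotent shift.

After assembling e^{tJ} and conjugating by P, we get:

e^{tM} =
  [exp(-4*t), -t*exp(-4*t)]
  [0, exp(-4*t)]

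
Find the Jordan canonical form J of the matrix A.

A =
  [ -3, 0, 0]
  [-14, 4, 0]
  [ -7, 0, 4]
J_1(-3) ⊕ J_1(4) ⊕ J_1(4)

The characteristic polynomial is
  det(x·I − A) = x^3 - 5*x^2 - 8*x + 48 = (x - 4)^2*(x + 3)

Eigenvalues and multiplicities (the geometric multiplicity of λ is n − rank(A − λI), which equals the number of Jordan blocks for λ):
  λ = -3: algebraic multiplicity = 1, geometric multiplicity = 1
  λ = 4: algebraic multiplicity = 2, geometric multiplicity = 2

Determining the block sizes for each eigenvalue:
  λ = -3: one block (gm = 1), so the single block has size am = 1 → block sizes [1]
  λ = 4: gm = am = 2, so every block has size 1 → block sizes [1, 1]

Assembling the blocks gives a Jordan form
J =
  [-3, 0, 0]
  [ 0, 4, 0]
  [ 0, 0, 4]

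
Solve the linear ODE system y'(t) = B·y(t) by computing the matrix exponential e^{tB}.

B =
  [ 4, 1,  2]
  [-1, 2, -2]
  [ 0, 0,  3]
e^{tB} =
  [t*exp(3*t) + exp(3*t), t*exp(3*t), 2*t*exp(3*t)]
  [-t*exp(3*t), -t*exp(3*t) + exp(3*t), -2*t*exp(3*t)]
  [0, 0, exp(3*t)]

Strategy: write B = P · J · P⁻¹ where J is a Jordan canonical form, so e^{tB} = P · e^{tJ} · P⁻¹, and e^{tJ} can be computed block-by-block.

B has Jordan form
J =
  [3, 1, 0]
  [0, 3, 0]
  [0, 0, 3]
(up to reordering of blocks).

Per-block formulas:
  For a 1×1 block at λ = 3: exp(t · [3]) = [e^(3t)].
  For a 2×2 Jordan block J_2(3): exp(t · J_2(3)) = e^(3t)·(I + t·N), where N is the 2×2 nilpotent shift.

After assembling e^{tJ} and conjugating by P, we get:

e^{tB} =
  [t*exp(3*t) + exp(3*t), t*exp(3*t), 2*t*exp(3*t)]
  [-t*exp(3*t), -t*exp(3*t) + exp(3*t), -2*t*exp(3*t)]
  [0, 0, exp(3*t)]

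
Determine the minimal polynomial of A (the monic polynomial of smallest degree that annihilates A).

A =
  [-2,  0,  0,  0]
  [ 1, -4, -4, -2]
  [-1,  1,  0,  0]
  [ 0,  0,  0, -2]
x^3 + 6*x^2 + 12*x + 8

The characteristic polynomial is χ_A(x) = (x + 2)^4, so the eigenvalues are known. The minimal polynomial is
  m_A(x) = Π_λ (x − λ)^{k_λ}
where k_λ is the size of the *largest* Jordan block for λ (equivalently, the smallest k with (A − λI)^k v = 0 for every generalised eigenvector v of λ).

  λ = -2: largest Jordan block has size 3, contributing (x + 2)^3

So m_A(x) = (x + 2)^3 = x^3 + 6*x^2 + 12*x + 8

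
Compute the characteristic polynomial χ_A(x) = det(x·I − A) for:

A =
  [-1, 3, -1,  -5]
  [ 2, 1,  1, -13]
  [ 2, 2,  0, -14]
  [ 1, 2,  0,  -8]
x^4 + 8*x^3 + 24*x^2 + 32*x + 16

Expanding det(x·I − A) (e.g. by cofactor expansion or by noting that A is similar to its Jordan form J, which has the same characteristic polynomial as A) gives
  χ_A(x) = x^4 + 8*x^3 + 24*x^2 + 32*x + 16
which factors as (x + 2)^4. The eigenvalues (with algebraic multiplicities) are λ = -2 with multiplicity 4.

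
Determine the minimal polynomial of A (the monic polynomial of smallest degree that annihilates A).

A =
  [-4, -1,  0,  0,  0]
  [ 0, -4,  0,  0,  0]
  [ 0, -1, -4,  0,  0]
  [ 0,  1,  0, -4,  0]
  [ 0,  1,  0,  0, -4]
x^2 + 8*x + 16

The characteristic polynomial is χ_A(x) = (x + 4)^5, so the eigenvalues are known. The minimal polynomial is
  m_A(x) = Π_λ (x − λ)^{k_λ}
where k_λ is the size of the *largest* Jordan block for λ (equivalently, the smallest k with (A − λI)^k v = 0 for every generalised eigenvector v of λ).

  λ = -4: largest Jordan block has size 2, contributing (x + 4)^2

So m_A(x) = (x + 4)^2 = x^2 + 8*x + 16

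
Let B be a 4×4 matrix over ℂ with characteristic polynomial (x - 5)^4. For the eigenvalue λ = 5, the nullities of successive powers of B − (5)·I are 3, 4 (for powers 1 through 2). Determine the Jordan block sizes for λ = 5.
Block sizes for λ = 5: [2, 1, 1]

From the dimensions of kernels of powers, the number of Jordan blocks of size at least j is d_j − d_{j−1} where d_j = dim ker(N^j) (with d_0 = 0). Computing the differences gives [3, 1].
The number of blocks of size exactly k is (#blocks of size ≥ k) − (#blocks of size ≥ k + 1), so the partition is: 2 block(s) of size 1, 1 block(s) of size 2.
In nonincreasing order the block sizes are [2, 1, 1].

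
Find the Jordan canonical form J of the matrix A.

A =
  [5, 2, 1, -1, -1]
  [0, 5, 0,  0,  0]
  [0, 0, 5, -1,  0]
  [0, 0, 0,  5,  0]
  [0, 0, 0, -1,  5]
J_2(5) ⊕ J_2(5) ⊕ J_1(5)

The characteristic polynomial is
  det(x·I − A) = x^5 - 25*x^4 + 250*x^3 - 1250*x^2 + 3125*x - 3125 = (x - 5)^5

Eigenvalues and multiplicities (the geometric multiplicity of λ is n − rank(A − λI), which equals the number of Jordan blocks for λ):
  λ = 5: algebraic multiplicity = 5, geometric multiplicity = 3

Determining the block sizes for each eigenvalue:
  λ = 5: with am = 5 and gm = 3, the partition is not yet determined (e.g. several partitions of 5 into 3 parts exist). Let N = A − (5)·I. Computing rank(N^1) = 2, rank(N^2) = 0; the number of blocks of size ≥ j is rank(N^{j−1}) − rank(N^j), giving [3, 2]. So we have 2 block(s) of size 2, 1 block(s) of size 1 → block sizes [2, 2, 1]

Assembling the blocks gives a Jordan form
J =
  [5, 1, 0, 0, 0]
  [0, 5, 0, 0, 0]
  [0, 0, 5, 1, 0]
  [0, 0, 0, 5, 0]
  [0, 0, 0, 0, 5]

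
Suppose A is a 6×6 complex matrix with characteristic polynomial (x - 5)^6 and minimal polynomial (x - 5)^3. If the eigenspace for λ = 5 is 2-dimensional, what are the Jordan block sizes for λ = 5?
Block sizes for λ = 5: [3, 3]

Step 1 — from the characteristic polynomial, algebraic multiplicity of λ = 5 is 6. From dim ker(A − (5)·I) = 2, there are exactly 2 Jordan blocks for λ = 5.
Step 2 — from the minimal polynomial, the factor (x − 5)^3 tells us the largest block for λ = 5 has size 3.
Step 3 — with total size 6, 2 blocks, and largest block 3, the block sizes (in nonincreasing order) are [3, 3].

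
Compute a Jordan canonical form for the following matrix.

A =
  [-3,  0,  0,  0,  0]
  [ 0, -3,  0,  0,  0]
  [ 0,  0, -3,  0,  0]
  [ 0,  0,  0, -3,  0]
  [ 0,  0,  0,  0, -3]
J_1(-3) ⊕ J_1(-3) ⊕ J_1(-3) ⊕ J_1(-3) ⊕ J_1(-3)

The characteristic polynomial is
  det(x·I − A) = x^5 + 15*x^4 + 90*x^3 + 270*x^2 + 405*x + 243 = (x + 3)^5

Eigenvalues and multiplicities (the geometric multiplicity of λ is n − rank(A − λI), which equals the number of Jordan blocks for λ):
  λ = -3: algebraic multiplicity = 5, geometric multiplicity = 5

Determining the block sizes for each eigenvalue:
  λ = -3: gm = am = 5, so every block has size 1 → block sizes [1, 1, 1, 1, 1]

Assembling the blocks gives a Jordan form
J =
  [-3,  0,  0,  0,  0]
  [ 0, -3,  0,  0,  0]
  [ 0,  0, -3,  0,  0]
  [ 0,  0,  0, -3,  0]
  [ 0,  0,  0,  0, -3]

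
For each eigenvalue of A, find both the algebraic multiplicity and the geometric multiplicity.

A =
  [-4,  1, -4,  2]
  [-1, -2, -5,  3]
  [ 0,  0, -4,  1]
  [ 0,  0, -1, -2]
λ = -3: alg = 4, geom = 2

Step 1 — factor the characteristic polynomial to read off the algebraic multiplicities:
  χ_A(x) = (x + 3)^4

Step 2 — compute geometric multiplicities via the rank-nullity identity g(λ) = n − rank(A − λI):
  rank(A − (-3)·I) = 2, so dim ker(A − (-3)·I) = n − 2 = 2

Summary:
  λ = -3: algebraic multiplicity = 4, geometric multiplicity = 2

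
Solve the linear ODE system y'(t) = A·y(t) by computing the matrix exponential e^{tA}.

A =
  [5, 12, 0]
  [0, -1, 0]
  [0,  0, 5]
e^{tA} =
  [exp(5*t), 2*exp(5*t) - 2*exp(-t), 0]
  [0, exp(-t), 0]
  [0, 0, exp(5*t)]

Strategy: write A = P · J · P⁻¹ where J is a Jordan canonical form, so e^{tA} = P · e^{tJ} · P⁻¹, and e^{tJ} can be computed block-by-block.

A has Jordan form
J =
  [-1, 0, 0]
  [ 0, 5, 0]
  [ 0, 0, 5]
(up to reordering of blocks).

Per-block formulas:
  For a 1×1 block at λ = -1: exp(t · [-1]) = [e^(-1t)].
  For a 1×1 block at λ = 5: exp(t · [5]) = [e^(5t)].

After assembling e^{tJ} and conjugating by P, we get:

e^{tA} =
  [exp(5*t), 2*exp(5*t) - 2*exp(-t), 0]
  [0, exp(-t), 0]
  [0, 0, exp(5*t)]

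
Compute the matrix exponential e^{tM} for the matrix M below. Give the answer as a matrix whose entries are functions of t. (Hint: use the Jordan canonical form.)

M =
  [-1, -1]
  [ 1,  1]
e^{tM} =
  [1 - t, -t]
  [t, t + 1]

Strategy: write M = P · J · P⁻¹ where J is a Jordan canonical form, so e^{tM} = P · e^{tJ} · P⁻¹, and e^{tJ} can be computed block-by-block.

M has Jordan form
J =
  [0, 1]
  [0, 0]
(up to reordering of blocks).

Per-block formulas:
  For a 2×2 Jordan block J_2(0): exp(t · J_2(0)) = e^(0t)·(I + t·N), where N is the 2×2 nilpotent shift.

After assembling e^{tJ} and conjugating by P, we get:

e^{tM} =
  [1 - t, -t]
  [t, t + 1]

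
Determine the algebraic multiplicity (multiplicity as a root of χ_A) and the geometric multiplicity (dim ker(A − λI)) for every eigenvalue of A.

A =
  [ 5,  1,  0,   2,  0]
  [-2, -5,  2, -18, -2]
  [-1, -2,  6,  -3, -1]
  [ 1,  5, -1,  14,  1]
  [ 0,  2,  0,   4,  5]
λ = 5: alg = 5, geom = 3

Step 1 — factor the characteristic polynomial to read off the algebraic multiplicities:
  χ_A(x) = (x - 5)^5

Step 2 — compute geometric multiplicities via the rank-nullity identity g(λ) = n − rank(A − λI):
  rank(A − (5)·I) = 2, so dim ker(A − (5)·I) = n − 2 = 3

Summary:
  λ = 5: algebraic multiplicity = 5, geometric multiplicity = 3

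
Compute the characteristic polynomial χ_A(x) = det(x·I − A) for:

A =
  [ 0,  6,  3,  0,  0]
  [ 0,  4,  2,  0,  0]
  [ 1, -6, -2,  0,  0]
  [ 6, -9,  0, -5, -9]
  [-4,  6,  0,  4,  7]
x^5 - 4*x^4 + 6*x^3 - 4*x^2 + x

Expanding det(x·I − A) (e.g. by cofactor expansion or by noting that A is similar to its Jordan form J, which has the same characteristic polynomial as A) gives
  χ_A(x) = x^5 - 4*x^4 + 6*x^3 - 4*x^2 + x
which factors as x*(x - 1)^4. The eigenvalues (with algebraic multiplicities) are λ = 0 with multiplicity 1, λ = 1 with multiplicity 4.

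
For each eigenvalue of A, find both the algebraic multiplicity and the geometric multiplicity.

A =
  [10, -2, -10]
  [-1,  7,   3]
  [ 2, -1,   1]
λ = 6: alg = 3, geom = 1

Step 1 — factor the characteristic polynomial to read off the algebraic multiplicities:
  χ_A(x) = (x - 6)^3

Step 2 — compute geometric multiplicities via the rank-nullity identity g(λ) = n − rank(A − λI):
  rank(A − (6)·I) = 2, so dim ker(A − (6)·I) = n − 2 = 1

Summary:
  λ = 6: algebraic multiplicity = 3, geometric multiplicity = 1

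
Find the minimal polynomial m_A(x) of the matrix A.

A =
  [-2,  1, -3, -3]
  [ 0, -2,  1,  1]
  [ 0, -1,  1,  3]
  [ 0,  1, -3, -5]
x^3 + 6*x^2 + 12*x + 8

The characteristic polynomial is χ_A(x) = (x + 2)^4, so the eigenvalues are known. The minimal polynomial is
  m_A(x) = Π_λ (x − λ)^{k_λ}
where k_λ is the size of the *largest* Jordan block for λ (equivalently, the smallest k with (A − λI)^k v = 0 for every generalised eigenvector v of λ).

  λ = -2: largest Jordan block has size 3, contributing (x + 2)^3

So m_A(x) = (x + 2)^3 = x^3 + 6*x^2 + 12*x + 8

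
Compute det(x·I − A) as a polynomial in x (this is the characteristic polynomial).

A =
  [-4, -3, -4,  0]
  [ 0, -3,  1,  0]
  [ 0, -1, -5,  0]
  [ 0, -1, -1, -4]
x^4 + 16*x^3 + 96*x^2 + 256*x + 256

Expanding det(x·I − A) (e.g. by cofactor expansion or by noting that A is similar to its Jordan form J, which has the same characteristic polynomial as A) gives
  χ_A(x) = x^4 + 16*x^3 + 96*x^2 + 256*x + 256
which factors as (x + 4)^4. The eigenvalues (with algebraic multiplicities) are λ = -4 with multiplicity 4.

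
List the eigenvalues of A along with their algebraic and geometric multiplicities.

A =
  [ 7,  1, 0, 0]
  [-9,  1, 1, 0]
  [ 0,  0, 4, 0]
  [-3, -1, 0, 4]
λ = 4: alg = 4, geom = 2

Step 1 — factor the characteristic polynomial to read off the algebraic multiplicities:
  χ_A(x) = (x - 4)^4

Step 2 — compute geometric multiplicities via the rank-nullity identity g(λ) = n − rank(A − λI):
  rank(A − (4)·I) = 2, so dim ker(A − (4)·I) = n − 2 = 2

Summary:
  λ = 4: algebraic multiplicity = 4, geometric multiplicity = 2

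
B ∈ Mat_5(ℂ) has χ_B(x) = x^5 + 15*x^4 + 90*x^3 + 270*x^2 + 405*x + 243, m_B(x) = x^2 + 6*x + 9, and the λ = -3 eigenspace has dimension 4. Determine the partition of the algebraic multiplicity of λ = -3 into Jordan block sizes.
Block sizes for λ = -3: [2, 1, 1, 1]

Step 1 — from the characteristic polynomial, algebraic multiplicity of λ = -3 is 5. From dim ker(B − (-3)·I) = 4, there are exactly 4 Jordan blocks for λ = -3.
Step 2 — from the minimal polynomial, the factor (x + 3)^2 tells us the largest block for λ = -3 has size 2.
Step 3 — with total size 5, 4 blocks, and largest block 2, the block sizes (in nonincreasing order) are [2, 1, 1, 1].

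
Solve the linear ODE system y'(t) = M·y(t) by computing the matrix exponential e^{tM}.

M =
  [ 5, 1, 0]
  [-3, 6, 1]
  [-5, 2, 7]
e^{tM} =
  [-t^2*exp(6*t) - t*exp(6*t) + exp(6*t), -t^2*exp(6*t)/2 + t*exp(6*t), t^2*exp(6*t)/2]
  [-t^2*exp(6*t) - 3*t*exp(6*t), -t^2*exp(6*t)/2 + exp(6*t), t^2*exp(6*t)/2 + t*exp(6*t)]
  [-3*t^2*exp(6*t) - 5*t*exp(6*t), -3*t^2*exp(6*t)/2 + 2*t*exp(6*t), 3*t^2*exp(6*t)/2 + t*exp(6*t) + exp(6*t)]

Strategy: write M = P · J · P⁻¹ where J is a Jordan canonical form, so e^{tM} = P · e^{tJ} · P⁻¹, and e^{tJ} can be computed block-by-block.

M has Jordan form
J =
  [6, 1, 0]
  [0, 6, 1]
  [0, 0, 6]
(up to reordering of blocks).

Per-block formulas:
  For a 3×3 Jordan block J_3(6): exp(t · J_3(6)) = e^(6t)·(I + t·N + (t^2/2)·N^2), where N is the 3×3 nilpotent shift.

After assembling e^{tJ} and conjugating by P, we get:

e^{tM} =
  [-t^2*exp(6*t) - t*exp(6*t) + exp(6*t), -t^2*exp(6*t)/2 + t*exp(6*t), t^2*exp(6*t)/2]
  [-t^2*exp(6*t) - 3*t*exp(6*t), -t^2*exp(6*t)/2 + exp(6*t), t^2*exp(6*t)/2 + t*exp(6*t)]
  [-3*t^2*exp(6*t) - 5*t*exp(6*t), -3*t^2*exp(6*t)/2 + 2*t*exp(6*t), 3*t^2*exp(6*t)/2 + t*exp(6*t) + exp(6*t)]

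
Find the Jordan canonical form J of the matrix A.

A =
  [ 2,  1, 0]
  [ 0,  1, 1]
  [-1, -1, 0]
J_3(1)

The characteristic polynomial is
  det(x·I − A) = x^3 - 3*x^2 + 3*x - 1 = (x - 1)^3

Eigenvalues and multiplicities (the geometric multiplicity of λ is n − rank(A − λI), which equals the number of Jordan blocks for λ):
  λ = 1: algebraic multiplicity = 3, geometric multiplicity = 1

Determining the block sizes for each eigenvalue:
  λ = 1: one block (gm = 1), so the single block has size am = 3 → block sizes [3]

Assembling the blocks gives a Jordan form
J =
  [1, 1, 0]
  [0, 1, 1]
  [0, 0, 1]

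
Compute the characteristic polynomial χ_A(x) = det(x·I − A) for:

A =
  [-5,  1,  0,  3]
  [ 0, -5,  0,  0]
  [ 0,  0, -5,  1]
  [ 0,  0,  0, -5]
x^4 + 20*x^3 + 150*x^2 + 500*x + 625

Expanding det(x·I − A) (e.g. by cofactor expansion or by noting that A is similar to its Jordan form J, which has the same characteristic polynomial as A) gives
  χ_A(x) = x^4 + 20*x^3 + 150*x^2 + 500*x + 625
which factors as (x + 5)^4. The eigenvalues (with algebraic multiplicities) are λ = -5 with multiplicity 4.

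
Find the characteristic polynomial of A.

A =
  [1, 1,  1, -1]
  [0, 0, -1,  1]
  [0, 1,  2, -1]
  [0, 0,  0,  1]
x^4 - 4*x^3 + 6*x^2 - 4*x + 1

Expanding det(x·I − A) (e.g. by cofactor expansion or by noting that A is similar to its Jordan form J, which has the same characteristic polynomial as A) gives
  χ_A(x) = x^4 - 4*x^3 + 6*x^2 - 4*x + 1
which factors as (x - 1)^4. The eigenvalues (with algebraic multiplicities) are λ = 1 with multiplicity 4.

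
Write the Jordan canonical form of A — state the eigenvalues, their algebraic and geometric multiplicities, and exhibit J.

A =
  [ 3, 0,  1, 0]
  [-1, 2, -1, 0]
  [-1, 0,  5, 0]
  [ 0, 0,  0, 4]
J_1(2) ⊕ J_2(4) ⊕ J_1(4)

The characteristic polynomial is
  det(x·I − A) = x^4 - 14*x^3 + 72*x^2 - 160*x + 128 = (x - 4)^3*(x - 2)

Eigenvalues and multiplicities (the geometric multiplicity of λ is n − rank(A − λI), which equals the number of Jordan blocks for λ):
  λ = 2: algebraic multiplicity = 1, geometric multiplicity = 1
  λ = 4: algebraic multiplicity = 3, geometric multiplicity = 2

Determining the block sizes for each eigenvalue:
  λ = 2: one block (gm = 1), so the single block has size am = 1 → block sizes [1]
  λ = 4: 2 blocks summing to 3 forces exactly one block of size 2 and the rest size 1 → block sizes [2, 1]

Assembling the blocks gives a Jordan form
J =
  [2, 0, 0, 0]
  [0, 4, 1, 0]
  [0, 0, 4, 0]
  [0, 0, 0, 4]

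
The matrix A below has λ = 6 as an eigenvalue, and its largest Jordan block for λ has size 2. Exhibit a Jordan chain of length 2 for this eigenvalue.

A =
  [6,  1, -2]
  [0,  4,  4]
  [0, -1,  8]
A Jordan chain for λ = 6 of length 2:
v_1 = (1, -2, -1)ᵀ
v_2 = (0, 1, 0)ᵀ

Let N = A − (6)·I. We want v_2 with N^2 v_2 = 0 but N^1 v_2 ≠ 0; then v_{j-1} := N · v_j for j = 2, …, 2.

Pick v_2 = (0, 1, 0)ᵀ.
Then v_1 = N · v_2 = (1, -2, -1)ᵀ.

Sanity check: (A − (6)·I) v_1 = (0, 0, 0)ᵀ = 0. ✓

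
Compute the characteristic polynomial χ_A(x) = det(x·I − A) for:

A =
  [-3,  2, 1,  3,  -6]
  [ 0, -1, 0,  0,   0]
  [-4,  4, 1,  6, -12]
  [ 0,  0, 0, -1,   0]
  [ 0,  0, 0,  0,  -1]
x^5 + 5*x^4 + 10*x^3 + 10*x^2 + 5*x + 1

Expanding det(x·I − A) (e.g. by cofactor expansion or by noting that A is similar to its Jordan form J, which has the same characteristic polynomial as A) gives
  χ_A(x) = x^5 + 5*x^4 + 10*x^3 + 10*x^2 + 5*x + 1
which factors as (x + 1)^5. The eigenvalues (with algebraic multiplicities) are λ = -1 with multiplicity 5.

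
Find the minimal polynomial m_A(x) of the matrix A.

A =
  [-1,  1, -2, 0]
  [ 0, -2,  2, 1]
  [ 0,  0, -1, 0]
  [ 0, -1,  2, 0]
x^3 + 3*x^2 + 3*x + 1

The characteristic polynomial is χ_A(x) = (x + 1)^4, so the eigenvalues are known. The minimal polynomial is
  m_A(x) = Π_λ (x − λ)^{k_λ}
where k_λ is the size of the *largest* Jordan block for λ (equivalently, the smallest k with (A − λI)^k v = 0 for every generalised eigenvector v of λ).

  λ = -1: largest Jordan block has size 3, contributing (x + 1)^3

So m_A(x) = (x + 1)^3 = x^3 + 3*x^2 + 3*x + 1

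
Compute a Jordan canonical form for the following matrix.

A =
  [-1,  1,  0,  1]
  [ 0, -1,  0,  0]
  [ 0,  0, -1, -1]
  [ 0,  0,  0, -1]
J_2(-1) ⊕ J_2(-1)

The characteristic polynomial is
  det(x·I − A) = x^4 + 4*x^3 + 6*x^2 + 4*x + 1 = (x + 1)^4

Eigenvalues and multiplicities (the geometric multiplicity of λ is n − rank(A − λI), which equals the number of Jordan blocks for λ):
  λ = -1: algebraic multiplicity = 4, geometric multiplicity = 2

Determining the block sizes for each eigenvalue:
  λ = -1: with am = 4 and gm = 2, the partition is not yet determined (e.g. several partitions of 4 into 2 parts exist). Let N = A − (-1)·I. Computing rank(N^1) = 2, rank(N^2) = 0; the number of blocks of size ≥ j is rank(N^{j−1}) − rank(N^j), giving [2, 2]. So we have 2 block(s) of size 2 → block sizes [2, 2]

Assembling the blocks gives a Jordan form
J =
  [-1,  1,  0,  0]
  [ 0, -1,  0,  0]
  [ 0,  0, -1,  1]
  [ 0,  0,  0, -1]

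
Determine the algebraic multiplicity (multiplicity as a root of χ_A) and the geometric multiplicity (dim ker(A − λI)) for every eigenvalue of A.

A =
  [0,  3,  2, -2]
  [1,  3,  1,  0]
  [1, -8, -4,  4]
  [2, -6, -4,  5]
λ = 1: alg = 4, geom = 2

Step 1 — factor the characteristic polynomial to read off the algebraic multiplicities:
  χ_A(x) = (x - 1)^4

Step 2 — compute geometric multiplicities via the rank-nullity identity g(λ) = n − rank(A − λI):
  rank(A − (1)·I) = 2, so dim ker(A − (1)·I) = n − 2 = 2

Summary:
  λ = 1: algebraic multiplicity = 4, geometric multiplicity = 2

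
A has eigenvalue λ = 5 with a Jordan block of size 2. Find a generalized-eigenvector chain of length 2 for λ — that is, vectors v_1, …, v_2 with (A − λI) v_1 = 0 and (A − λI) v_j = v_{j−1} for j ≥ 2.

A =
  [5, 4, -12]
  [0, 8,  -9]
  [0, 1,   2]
A Jordan chain for λ = 5 of length 2:
v_1 = (4, 3, 1)ᵀ
v_2 = (0, 1, 0)ᵀ

Let N = A − (5)·I. We want v_2 with N^2 v_2 = 0 but N^1 v_2 ≠ 0; then v_{j-1} := N · v_j for j = 2, …, 2.

Pick v_2 = (0, 1, 0)ᵀ.
Then v_1 = N · v_2 = (4, 3, 1)ᵀ.

Sanity check: (A − (5)·I) v_1 = (0, 0, 0)ᵀ = 0. ✓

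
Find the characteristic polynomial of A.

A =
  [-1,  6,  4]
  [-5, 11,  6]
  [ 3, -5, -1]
x^3 - 9*x^2 + 27*x - 27

Expanding det(x·I − A) (e.g. by cofactor expansion or by noting that A is similar to its Jordan form J, which has the same characteristic polynomial as A) gives
  χ_A(x) = x^3 - 9*x^2 + 27*x - 27
which factors as (x - 3)^3. The eigenvalues (with algebraic multiplicities) are λ = 3 with multiplicity 3.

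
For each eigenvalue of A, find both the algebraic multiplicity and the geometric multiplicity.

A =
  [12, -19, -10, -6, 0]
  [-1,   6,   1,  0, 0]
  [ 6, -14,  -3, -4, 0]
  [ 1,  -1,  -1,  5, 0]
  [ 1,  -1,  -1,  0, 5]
λ = 5: alg = 5, geom = 3

Step 1 — factor the characteristic polynomial to read off the algebraic multiplicities:
  χ_A(x) = (x - 5)^5

Step 2 — compute geometric multiplicities via the rank-nullity identity g(λ) = n − rank(A − λI):
  rank(A − (5)·I) = 2, so dim ker(A − (5)·I) = n − 2 = 3

Summary:
  λ = 5: algebraic multiplicity = 5, geometric multiplicity = 3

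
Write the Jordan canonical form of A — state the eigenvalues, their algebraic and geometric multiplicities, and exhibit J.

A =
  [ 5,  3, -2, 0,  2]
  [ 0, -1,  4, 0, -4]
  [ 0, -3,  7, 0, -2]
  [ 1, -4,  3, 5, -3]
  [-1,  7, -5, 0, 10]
J_2(5) ⊕ J_1(5) ⊕ J_1(5) ⊕ J_1(6)

The characteristic polynomial is
  det(x·I − A) = x^5 - 26*x^4 + 270*x^3 - 1400*x^2 + 3625*x - 3750 = (x - 6)*(x - 5)^4

Eigenvalues and multiplicities (the geometric multiplicity of λ is n − rank(A − λI), which equals the number of Jordan blocks for λ):
  λ = 5: algebraic multiplicity = 4, geometric multiplicity = 3
  λ = 6: algebraic multiplicity = 1, geometric multiplicity = 1

Determining the block sizes for each eigenvalue:
  λ = 5: 3 blocks summing to 4 forces exactly one block of size 2 and the rest size 1 → block sizes [2, 1, 1]
  λ = 6: one block (gm = 1), so the single block has size am = 1 → block sizes [1]

Assembling the blocks gives a Jordan form
J =
  [5, 1, 0, 0, 0]
  [0, 5, 0, 0, 0]
  [0, 0, 5, 0, 0]
  [0, 0, 0, 5, 0]
  [0, 0, 0, 0, 6]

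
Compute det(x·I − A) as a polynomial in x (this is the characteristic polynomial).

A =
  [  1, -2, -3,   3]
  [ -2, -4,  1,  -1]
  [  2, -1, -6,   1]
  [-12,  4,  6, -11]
x^4 + 20*x^3 + 150*x^2 + 500*x + 625

Expanding det(x·I − A) (e.g. by cofactor expansion or by noting that A is similar to its Jordan form J, which has the same characteristic polynomial as A) gives
  χ_A(x) = x^4 + 20*x^3 + 150*x^2 + 500*x + 625
which factors as (x + 5)^4. The eigenvalues (with algebraic multiplicities) are λ = -5 with multiplicity 4.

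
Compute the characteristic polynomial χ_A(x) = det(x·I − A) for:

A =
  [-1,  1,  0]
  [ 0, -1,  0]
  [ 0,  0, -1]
x^3 + 3*x^2 + 3*x + 1

Expanding det(x·I − A) (e.g. by cofactor expansion or by noting that A is similar to its Jordan form J, which has the same characteristic polynomial as A) gives
  χ_A(x) = x^3 + 3*x^2 + 3*x + 1
which factors as (x + 1)^3. The eigenvalues (with algebraic multiplicities) are λ = -1 with multiplicity 3.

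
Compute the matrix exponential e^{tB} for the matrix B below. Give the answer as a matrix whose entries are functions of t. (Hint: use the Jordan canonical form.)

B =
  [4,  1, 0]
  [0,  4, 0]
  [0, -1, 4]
e^{tB} =
  [exp(4*t), t*exp(4*t), 0]
  [0, exp(4*t), 0]
  [0, -t*exp(4*t), exp(4*t)]

Strategy: write B = P · J · P⁻¹ where J is a Jordan canonical form, so e^{tB} = P · e^{tJ} · P⁻¹, and e^{tJ} can be computed block-by-block.

B has Jordan form
J =
  [4, 1, 0]
  [0, 4, 0]
  [0, 0, 4]
(up to reordering of blocks).

Per-block formulas:
  For a 1×1 block at λ = 4: exp(t · [4]) = [e^(4t)].
  For a 2×2 Jordan block J_2(4): exp(t · J_2(4)) = e^(4t)·(I + t·N), where N is the 2×2 nilpotent shift.

After assembling e^{tJ} and conjugating by P, we get:

e^{tB} =
  [exp(4*t), t*exp(4*t), 0]
  [0, exp(4*t), 0]
  [0, -t*exp(4*t), exp(4*t)]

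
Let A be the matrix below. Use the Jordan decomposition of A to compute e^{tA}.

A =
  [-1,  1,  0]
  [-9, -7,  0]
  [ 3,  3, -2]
e^{tA} =
  [3*t*exp(-4*t) + exp(-4*t), t*exp(-4*t), 0]
  [-9*t*exp(-4*t), -3*t*exp(-4*t) + exp(-4*t), 0]
  [9*t*exp(-4*t) - 3*exp(-2*t) + 3*exp(-4*t), 3*t*exp(-4*t), exp(-2*t)]

Strategy: write A = P · J · P⁻¹ where J is a Jordan canonical form, so e^{tA} = P · e^{tJ} · P⁻¹, and e^{tJ} can be computed block-by-block.

A has Jordan form
J =
  [-4,  1,  0]
  [ 0, -4,  0]
  [ 0,  0, -2]
(up to reordering of blocks).

Per-block formulas:
  For a 2×2 Jordan block J_2(-4): exp(t · J_2(-4)) = e^(-4t)·(I + t·N), where N is the 2×2 nilpotent shift.
  For a 1×1 block at λ = -2: exp(t · [-2]) = [e^(-2t)].

After assembling e^{tJ} and conjugating by P, we get:

e^{tA} =
  [3*t*exp(-4*t) + exp(-4*t), t*exp(-4*t), 0]
  [-9*t*exp(-4*t), -3*t*exp(-4*t) + exp(-4*t), 0]
  [9*t*exp(-4*t) - 3*exp(-2*t) + 3*exp(-4*t), 3*t*exp(-4*t), exp(-2*t)]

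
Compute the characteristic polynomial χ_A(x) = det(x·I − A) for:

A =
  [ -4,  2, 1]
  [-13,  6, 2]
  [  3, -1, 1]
x^3 - 3*x^2 + 3*x - 1

Expanding det(x·I − A) (e.g. by cofactor expansion or by noting that A is similar to its Jordan form J, which has the same characteristic polynomial as A) gives
  χ_A(x) = x^3 - 3*x^2 + 3*x - 1
which factors as (x - 1)^3. The eigenvalues (with algebraic multiplicities) are λ = 1 with multiplicity 3.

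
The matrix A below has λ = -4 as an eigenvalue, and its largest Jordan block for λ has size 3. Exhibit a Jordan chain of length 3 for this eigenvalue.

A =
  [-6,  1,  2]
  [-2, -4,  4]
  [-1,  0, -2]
A Jordan chain for λ = -4 of length 3:
v_1 = (-2, -2, -1)ᵀ
v_2 = (1, 0, 0)ᵀ
v_3 = (0, 1, 0)ᵀ

Let N = A − (-4)·I. We want v_3 with N^3 v_3 = 0 but N^2 v_3 ≠ 0; then v_{j-1} := N · v_j for j = 3, …, 2.

Pick v_3 = (0, 1, 0)ᵀ.
Then v_2 = N · v_3 = (1, 0, 0)ᵀ.
Then v_1 = N · v_2 = (-2, -2, -1)ᵀ.

Sanity check: (A − (-4)·I) v_1 = (0, 0, 0)ᵀ = 0. ✓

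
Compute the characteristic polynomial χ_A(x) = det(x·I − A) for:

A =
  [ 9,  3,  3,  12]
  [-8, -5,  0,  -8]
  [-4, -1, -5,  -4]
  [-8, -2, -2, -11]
x^4 + 12*x^3 + 54*x^2 + 108*x + 81

Expanding det(x·I − A) (e.g. by cofactor expansion or by noting that A is similar to its Jordan form J, which has the same characteristic polynomial as A) gives
  χ_A(x) = x^4 + 12*x^3 + 54*x^2 + 108*x + 81
which factors as (x + 3)^4. The eigenvalues (with algebraic multiplicities) are λ = -3 with multiplicity 4.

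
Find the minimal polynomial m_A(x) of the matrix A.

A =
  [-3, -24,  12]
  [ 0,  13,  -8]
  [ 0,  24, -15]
x^2 + 2*x - 3

The characteristic polynomial is χ_A(x) = (x - 1)*(x + 3)^2, so the eigenvalues are known. The minimal polynomial is
  m_A(x) = Π_λ (x − λ)^{k_λ}
where k_λ is the size of the *largest* Jordan block for λ (equivalently, the smallest k with (A − λI)^k v = 0 for every generalised eigenvector v of λ).

  λ = -3: largest Jordan block has size 1, contributing (x + 3)
  λ = 1: largest Jordan block has size 1, contributing (x − 1)

So m_A(x) = (x - 1)*(x + 3) = x^2 + 2*x - 3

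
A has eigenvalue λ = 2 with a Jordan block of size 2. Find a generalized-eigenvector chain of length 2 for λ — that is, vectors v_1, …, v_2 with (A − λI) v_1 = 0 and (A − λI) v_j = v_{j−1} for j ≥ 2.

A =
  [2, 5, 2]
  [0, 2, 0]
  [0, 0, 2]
A Jordan chain for λ = 2 of length 2:
v_1 = (5, 0, 0)ᵀ
v_2 = (0, 1, 0)ᵀ

Let N = A − (2)·I. We want v_2 with N^2 v_2 = 0 but N^1 v_2 ≠ 0; then v_{j-1} := N · v_j for j = 2, …, 2.

Pick v_2 = (0, 1, 0)ᵀ.
Then v_1 = N · v_2 = (5, 0, 0)ᵀ.

Sanity check: (A − (2)·I) v_1 = (0, 0, 0)ᵀ = 0. ✓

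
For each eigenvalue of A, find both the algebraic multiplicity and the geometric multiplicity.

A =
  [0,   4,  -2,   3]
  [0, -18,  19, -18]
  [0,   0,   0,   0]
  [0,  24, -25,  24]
λ = 0: alg = 3, geom = 1; λ = 6: alg = 1, geom = 1

Step 1 — factor the characteristic polynomial to read off the algebraic multiplicities:
  χ_A(x) = x^3*(x - 6)

Step 2 — compute geometric multiplicities via the rank-nullity identity g(λ) = n − rank(A − λI):
  rank(A − (0)·I) = 3, so dim ker(A − (0)·I) = n − 3 = 1
  rank(A − (6)·I) = 3, so dim ker(A − (6)·I) = n − 3 = 1

Summary:
  λ = 0: algebraic multiplicity = 3, geometric multiplicity = 1
  λ = 6: algebraic multiplicity = 1, geometric multiplicity = 1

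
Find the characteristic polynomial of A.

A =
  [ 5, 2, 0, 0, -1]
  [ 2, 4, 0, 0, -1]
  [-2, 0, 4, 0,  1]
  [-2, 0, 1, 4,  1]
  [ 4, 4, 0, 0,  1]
x^5 - 18*x^4 + 129*x^3 - 460*x^2 + 816*x - 576

Expanding det(x·I − A) (e.g. by cofactor expansion or by noting that A is similar to its Jordan form J, which has the same characteristic polynomial as A) gives
  χ_A(x) = x^5 - 18*x^4 + 129*x^3 - 460*x^2 + 816*x - 576
which factors as (x - 4)^3*(x - 3)^2. The eigenvalues (with algebraic multiplicities) are λ = 3 with multiplicity 2, λ = 4 with multiplicity 3.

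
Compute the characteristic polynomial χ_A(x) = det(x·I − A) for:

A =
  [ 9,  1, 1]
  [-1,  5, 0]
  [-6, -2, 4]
x^3 - 18*x^2 + 108*x - 216

Expanding det(x·I − A) (e.g. by cofactor expansion or by noting that A is similar to its Jordan form J, which has the same characteristic polynomial as A) gives
  χ_A(x) = x^3 - 18*x^2 + 108*x - 216
which factors as (x - 6)^3. The eigenvalues (with algebraic multiplicities) are λ = 6 with multiplicity 3.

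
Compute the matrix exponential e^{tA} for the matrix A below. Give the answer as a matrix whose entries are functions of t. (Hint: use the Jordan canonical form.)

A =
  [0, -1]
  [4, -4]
e^{tA} =
  [2*t*exp(-2*t) + exp(-2*t), -t*exp(-2*t)]
  [4*t*exp(-2*t), -2*t*exp(-2*t) + exp(-2*t)]

Strategy: write A = P · J · P⁻¹ where J is a Jordan canonical form, so e^{tA} = P · e^{tJ} · P⁻¹, and e^{tJ} can be computed block-by-block.

A has Jordan form
J =
  [-2,  1]
  [ 0, -2]
(up to reordering of blocks).

Per-block formulas:
  For a 2×2 Jordan block J_2(-2): exp(t · J_2(-2)) = e^(-2t)·(I + t·N), where N is the 2×2 nilpotent shift.

After assembling e^{tJ} and conjugating by P, we get:

e^{tA} =
  [2*t*exp(-2*t) + exp(-2*t), -t*exp(-2*t)]
  [4*t*exp(-2*t), -2*t*exp(-2*t) + exp(-2*t)]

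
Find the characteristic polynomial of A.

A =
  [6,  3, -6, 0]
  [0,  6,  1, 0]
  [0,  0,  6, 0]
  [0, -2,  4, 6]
x^4 - 24*x^3 + 216*x^2 - 864*x + 1296

Expanding det(x·I − A) (e.g. by cofactor expansion or by noting that A is similar to its Jordan form J, which has the same characteristic polynomial as A) gives
  χ_A(x) = x^4 - 24*x^3 + 216*x^2 - 864*x + 1296
which factors as (x - 6)^4. The eigenvalues (with algebraic multiplicities) are λ = 6 with multiplicity 4.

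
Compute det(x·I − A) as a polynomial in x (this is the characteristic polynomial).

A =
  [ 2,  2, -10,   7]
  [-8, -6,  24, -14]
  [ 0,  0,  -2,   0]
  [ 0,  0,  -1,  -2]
x^4 + 8*x^3 + 24*x^2 + 32*x + 16

Expanding det(x·I − A) (e.g. by cofactor expansion or by noting that A is similar to its Jordan form J, which has the same characteristic polynomial as A) gives
  χ_A(x) = x^4 + 8*x^3 + 24*x^2 + 32*x + 16
which factors as (x + 2)^4. The eigenvalues (with algebraic multiplicities) are λ = -2 with multiplicity 4.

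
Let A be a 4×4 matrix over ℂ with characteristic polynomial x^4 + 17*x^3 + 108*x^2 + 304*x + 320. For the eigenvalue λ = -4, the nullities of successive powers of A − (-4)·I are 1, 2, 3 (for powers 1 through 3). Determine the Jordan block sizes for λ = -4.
Block sizes for λ = -4: [3]

From the dimensions of kernels of powers, the number of Jordan blocks of size at least j is d_j − d_{j−1} where d_j = dim ker(N^j) (with d_0 = 0). Computing the differences gives [1, 1, 1].
The number of blocks of size exactly k is (#blocks of size ≥ k) − (#blocks of size ≥ k + 1), so the partition is: 1 block(s) of size 3.
In nonincreasing order the block sizes are [3].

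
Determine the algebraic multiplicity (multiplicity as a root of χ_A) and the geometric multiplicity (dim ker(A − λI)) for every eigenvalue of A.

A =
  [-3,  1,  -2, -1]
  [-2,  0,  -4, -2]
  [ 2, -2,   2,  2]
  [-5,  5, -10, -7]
λ = -2: alg = 4, geom = 3

Step 1 — factor the characteristic polynomial to read off the algebraic multiplicities:
  χ_A(x) = (x + 2)^4

Step 2 — compute geometric multiplicities via the rank-nullity identity g(λ) = n − rank(A − λI):
  rank(A − (-2)·I) = 1, so dim ker(A − (-2)·I) = n − 1 = 3

Summary:
  λ = -2: algebraic multiplicity = 4, geometric multiplicity = 3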